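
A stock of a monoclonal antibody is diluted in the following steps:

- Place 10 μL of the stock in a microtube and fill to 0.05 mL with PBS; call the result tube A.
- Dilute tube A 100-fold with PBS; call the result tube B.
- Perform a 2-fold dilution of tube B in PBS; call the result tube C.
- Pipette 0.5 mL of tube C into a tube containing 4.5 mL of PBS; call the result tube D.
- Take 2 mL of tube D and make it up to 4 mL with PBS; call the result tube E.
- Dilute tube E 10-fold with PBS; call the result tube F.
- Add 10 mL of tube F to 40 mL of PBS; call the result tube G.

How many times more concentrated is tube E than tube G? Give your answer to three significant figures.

50.0

Step 1: 10 μL brought to 0.05 mL → factor 50/10 = 5
Step 2: 100-fold → factor 100
Step 3: 2-fold → factor 2
Step 4: 0.5 mL + 4.5 mL = 5 mL total → factor 5/0.5 = 10
Step 5: 2 mL brought to 4 mL → factor 4/2 = 2
Step 6: 10-fold → factor 10
Step 7: 10 mL + 40 mL = 50 mL total → factor 50/10 = 5
Dilution factor to tube E = 20000; to tube G = 1 × 10^6
[tube E]/[tube G] = (factor to tube G)/(factor to tube E) = 1 × 10^6/20000 = 50.0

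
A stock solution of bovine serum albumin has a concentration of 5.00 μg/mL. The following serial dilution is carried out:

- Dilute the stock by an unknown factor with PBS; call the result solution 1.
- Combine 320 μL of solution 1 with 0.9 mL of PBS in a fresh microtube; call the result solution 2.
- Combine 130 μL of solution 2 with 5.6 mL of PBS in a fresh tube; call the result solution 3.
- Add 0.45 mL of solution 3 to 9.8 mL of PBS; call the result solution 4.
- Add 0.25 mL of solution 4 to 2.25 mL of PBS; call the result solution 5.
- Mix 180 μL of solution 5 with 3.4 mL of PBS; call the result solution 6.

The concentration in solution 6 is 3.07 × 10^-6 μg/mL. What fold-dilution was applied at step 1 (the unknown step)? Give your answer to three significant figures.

Step 1: unknown factor x
Step 2: 320 μL + 0.9 mL = 1220 μL total → factor 1220/320 = 3.8125
Step 3: 130 μL + 5.6 mL = 5730 μL total → factor 5730/130 = 44.077
Step 4: 0.45 mL + 9.8 mL = 10.25 mL total → factor 10.25/0.45 = 22.778
Step 5: 0.25 mL + 2.25 mL = 2.5 mL total → factor 2.5/0.25 = 10
Step 6: 180 μL + 3.4 mL = 3580 μL total → factor 3580/180 = 19.889
Product of known-step factors = 7.6128 × 10^5
Overall factor = 5.00 μg/mL / (3.07 × 10^-6 μg/mL) = 1.6287 × 10^6
x = 1.6287 × 10^6 / 7.6128 × 10^5 = 2.14

2.14-fold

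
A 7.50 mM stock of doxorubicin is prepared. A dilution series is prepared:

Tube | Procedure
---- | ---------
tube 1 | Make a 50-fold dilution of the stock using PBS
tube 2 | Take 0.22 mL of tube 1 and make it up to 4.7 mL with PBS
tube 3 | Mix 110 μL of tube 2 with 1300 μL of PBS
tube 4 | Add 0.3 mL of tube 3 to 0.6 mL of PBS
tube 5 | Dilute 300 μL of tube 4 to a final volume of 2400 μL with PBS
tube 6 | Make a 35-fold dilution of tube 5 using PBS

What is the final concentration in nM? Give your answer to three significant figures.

Step 1: 50-fold → factor 50
Step 2: 0.22 mL brought to 4.7 mL → factor 4.7/0.22 = 21.364
Step 3: 110 μL + 1300 μL = 1410 μL total → factor 1410/110 = 12.818
Step 4: 0.3 mL + 0.6 mL = 0.9 mL total → factor 0.9/0.3 = 3
Step 5: 300 μL brought to 2400 μL → factor 2400/300 = 8
Step 6: 35-fold → factor 35
Overall dilution factor = 50 × 21.364 × 12.818 × 3 × 8 × 35 = 1.1501 × 10^7
Final = 7.50 mM / 1.1501 × 10^7 = 6.521 × 10^-7 mM = 0.652 nM

0.652 nM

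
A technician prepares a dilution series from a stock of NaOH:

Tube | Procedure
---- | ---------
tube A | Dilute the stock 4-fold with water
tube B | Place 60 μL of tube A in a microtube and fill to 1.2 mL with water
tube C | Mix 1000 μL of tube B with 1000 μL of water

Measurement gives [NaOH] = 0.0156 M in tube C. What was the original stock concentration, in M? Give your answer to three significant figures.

2.50 M

Step 1: 4-fold → factor 4
Step 2: 60 μL brought to 1.2 mL → factor 1200/60 = 20
Step 3: 1000 μL + 1000 μL = 2000 μL total → factor 2000/1000 = 2
Overall dilution factor = 4 × 20 × 2 = 160
Stock = 0.0156 M × 160 = 2.50 M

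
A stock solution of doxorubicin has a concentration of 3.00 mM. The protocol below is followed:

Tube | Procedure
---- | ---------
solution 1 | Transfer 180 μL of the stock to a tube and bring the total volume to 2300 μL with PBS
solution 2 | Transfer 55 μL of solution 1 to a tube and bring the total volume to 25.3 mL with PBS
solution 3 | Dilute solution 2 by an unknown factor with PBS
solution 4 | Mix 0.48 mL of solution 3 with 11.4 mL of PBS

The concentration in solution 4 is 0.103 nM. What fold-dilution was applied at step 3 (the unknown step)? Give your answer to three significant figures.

200-fold

Step 1: 180 μL brought to 2300 μL → factor 2300/180 = 12.778
Step 2: 55 μL brought to 25.3 mL → factor 25300/55 = 460
Step 3: unknown factor x
Step 4: 0.48 mL + 11.4 mL = 11.88 mL total → factor 11.88/0.48 = 24.75
Product of known-step factors = 1.4548 × 10^5
Overall factor = 3.00 mM / (0.103 nM) = 2.9126 × 10^7
x = 2.9126 × 10^7 / 1.4548 × 10^5 = 200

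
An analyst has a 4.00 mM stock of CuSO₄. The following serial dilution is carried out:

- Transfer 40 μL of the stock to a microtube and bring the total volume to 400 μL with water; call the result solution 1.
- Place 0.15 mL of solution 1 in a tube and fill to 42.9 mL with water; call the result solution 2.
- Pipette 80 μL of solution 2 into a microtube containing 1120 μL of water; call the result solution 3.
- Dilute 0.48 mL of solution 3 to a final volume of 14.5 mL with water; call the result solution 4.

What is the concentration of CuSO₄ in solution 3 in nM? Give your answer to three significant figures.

93.2 nM

Step 1: 40 μL brought to 400 μL → factor 400/40 = 10
Step 2: 0.15 mL brought to 42.9 mL → factor 42.9/0.15 = 286
Step 3: 80 μL + 1120 μL = 1200 μL total → factor 1200/80 = 15
Dilution factor through solution 3 = 10 × 286 × 15 = 42900
[solution 3] = 4.00 mM / 42900 = 9.324 × 10^-5 mM = 93.2 nM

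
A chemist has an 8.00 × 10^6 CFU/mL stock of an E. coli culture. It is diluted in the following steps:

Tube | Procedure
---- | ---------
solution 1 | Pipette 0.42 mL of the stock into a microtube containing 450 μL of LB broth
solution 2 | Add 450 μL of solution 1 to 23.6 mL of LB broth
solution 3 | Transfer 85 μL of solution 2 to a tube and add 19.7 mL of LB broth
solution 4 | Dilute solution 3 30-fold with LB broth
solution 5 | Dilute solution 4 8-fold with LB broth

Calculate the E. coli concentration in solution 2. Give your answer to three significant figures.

7.23 × 10^4 CFU/mL

Step 1: 0.42 mL + 450 μL = 0.87 mL total → factor 0.87/0.42 = 2.0714
Step 2: 450 μL + 23.6 mL = 24050 μL total → factor 24050/450 = 53.444
Dilution factor through solution 2 = 2.0714 × 53.444 = 110.71
[solution 2] = 8.00 × 10^6 CFU/mL / 110.71 = 7.23 × 10^4 CFU/mL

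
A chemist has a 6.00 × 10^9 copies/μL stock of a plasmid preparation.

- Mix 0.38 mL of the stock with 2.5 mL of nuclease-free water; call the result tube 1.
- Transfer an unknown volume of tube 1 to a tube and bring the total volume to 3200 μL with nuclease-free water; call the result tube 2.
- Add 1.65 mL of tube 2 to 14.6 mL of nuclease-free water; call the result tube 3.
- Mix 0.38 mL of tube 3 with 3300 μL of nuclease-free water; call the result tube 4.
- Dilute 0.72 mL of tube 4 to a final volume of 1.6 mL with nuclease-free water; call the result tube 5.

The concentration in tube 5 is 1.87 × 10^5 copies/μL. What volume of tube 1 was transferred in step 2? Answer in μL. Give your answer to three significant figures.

160 μL

Step 1: 0.38 mL + 2.5 mL = 2.88 mL total → factor 2.88/0.38 = 7.5789
Step 2: v brought to 3200 μL → factor = 3200 μL/v
Step 3: 1.65 mL + 14.6 mL = 16.25 mL total → factor 16.25/1.65 = 9.8485
Step 4: 0.38 mL + 3300 μL = 3.68 mL total → factor 3.68/0.38 = 9.6842
Step 5: 0.72 mL brought to 1.6 mL → factor 1.6/0.72 = 2.2222
Product of known-step factors = 1606.3
Overall factor = 6.00 × 10^9 copies/μL / (1.87 × 10^5 copies/μL) = 32086
Step-2 factor = 32086 / 1606.3 = 19.975
v = 3200 μL / 19.975 = 160 μL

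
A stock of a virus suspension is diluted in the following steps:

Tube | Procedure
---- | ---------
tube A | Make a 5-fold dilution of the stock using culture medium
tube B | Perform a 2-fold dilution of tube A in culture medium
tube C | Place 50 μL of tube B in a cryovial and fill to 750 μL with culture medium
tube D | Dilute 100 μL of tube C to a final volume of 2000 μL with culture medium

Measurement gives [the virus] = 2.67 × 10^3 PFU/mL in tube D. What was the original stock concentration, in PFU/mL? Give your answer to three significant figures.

Step 1: 5-fold → factor 5
Step 2: 2-fold → factor 2
Step 3: 50 μL brought to 750 μL → factor 750/50 = 15
Step 4: 100 μL brought to 2000 μL → factor 2000/100 = 20
Overall dilution factor = 5 × 2 × 15 × 20 = 3000
Stock = 2.67 × 10^3 PFU/mL × 3000 = 8.01 × 10^6 PFU/mL

8.01 × 10^6 PFU/mL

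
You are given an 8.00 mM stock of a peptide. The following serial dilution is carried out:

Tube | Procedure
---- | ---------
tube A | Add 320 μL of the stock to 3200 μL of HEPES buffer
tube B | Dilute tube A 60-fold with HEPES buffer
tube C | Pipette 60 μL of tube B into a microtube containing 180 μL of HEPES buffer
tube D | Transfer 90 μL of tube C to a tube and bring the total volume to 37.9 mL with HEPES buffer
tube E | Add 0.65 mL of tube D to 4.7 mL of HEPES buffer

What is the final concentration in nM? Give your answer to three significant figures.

0.874 nM

Step 1: 320 μL + 3200 μL = 3520 μL total → factor 3520/320 = 11
Step 2: 60-fold → factor 60
Step 3: 60 μL + 180 μL = 240 μL total → factor 240/60 = 4
Step 4: 90 μL brought to 37.9 mL → factor 37900/90 = 421.11
Step 5: 0.65 mL + 4.7 mL = 5.35 mL total → factor 5.35/0.65 = 8.2308
Overall dilution factor = 11 × 60 × 4 × 421.11 × 8.2308 = 9.1504 × 10^6
Final = 8.00 mM / 9.1504 × 10^6 = 8.743 × 10^-7 mM = 0.874 nM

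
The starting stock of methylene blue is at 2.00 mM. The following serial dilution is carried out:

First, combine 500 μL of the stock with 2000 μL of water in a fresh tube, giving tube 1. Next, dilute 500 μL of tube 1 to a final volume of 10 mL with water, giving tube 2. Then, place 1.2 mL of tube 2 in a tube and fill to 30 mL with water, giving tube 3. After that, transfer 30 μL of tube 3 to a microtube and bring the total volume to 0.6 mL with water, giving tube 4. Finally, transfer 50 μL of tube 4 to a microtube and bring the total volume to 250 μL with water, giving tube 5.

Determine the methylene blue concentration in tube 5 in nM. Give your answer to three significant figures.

8.00 nM

Step 1: 500 μL + 2000 μL = 2500 μL total → factor 2500/500 = 5
Step 2: 500 μL brought to 10 mL → factor 10000/500 = 20
Step 3: 1.2 mL brought to 30 mL → factor 30/1.2 = 25
Step 4: 30 μL brought to 0.6 mL → factor 600/30 = 20
Step 5: 50 μL brought to 250 μL → factor 250/50 = 5
Overall dilution factor = 5 × 20 × 25 × 20 × 5 = 2.5 × 10^5
Final = 2.00 mM / 2.5 × 10^5 = 8.000 × 10^-6 mM = 8.00 nM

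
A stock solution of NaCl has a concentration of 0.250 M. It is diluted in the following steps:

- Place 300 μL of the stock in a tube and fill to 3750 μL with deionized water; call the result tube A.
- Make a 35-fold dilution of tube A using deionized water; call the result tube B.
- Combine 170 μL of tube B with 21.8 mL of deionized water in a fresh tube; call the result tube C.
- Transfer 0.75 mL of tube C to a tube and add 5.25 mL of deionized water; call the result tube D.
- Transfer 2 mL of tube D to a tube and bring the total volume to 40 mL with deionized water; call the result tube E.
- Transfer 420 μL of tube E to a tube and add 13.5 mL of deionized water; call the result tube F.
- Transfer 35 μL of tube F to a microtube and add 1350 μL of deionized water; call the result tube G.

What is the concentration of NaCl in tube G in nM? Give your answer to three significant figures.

Step 1: 300 μL brought to 3750 μL → factor 3750/300 = 12.5
Step 2: 35-fold → factor 35
Step 3: 170 μL + 21.8 mL = 21970 μL total → factor 21970/170 = 129.24
Step 4: 0.75 mL + 5.25 mL = 6 mL total → factor 6/0.75 = 8
Step 5: 2 mL brought to 40 mL → factor 40/2 = 20
Step 6: 420 μL + 13.5 mL = 13920 μL total → factor 13920/420 = 33.143
Step 7: 35 μL + 1350 μL = 1385 μL total → factor 1385/35 = 39.571
Overall dilution factor = 12.5 × 35 × 129.24 × 8 × 20 × 33.143 × 39.571 = 1.1865 × 10^10
Final = 0.250 M / 1.1865 × 10^10 = 2.107 × 10^-11 M = 0.0211 nM

0.0211 nM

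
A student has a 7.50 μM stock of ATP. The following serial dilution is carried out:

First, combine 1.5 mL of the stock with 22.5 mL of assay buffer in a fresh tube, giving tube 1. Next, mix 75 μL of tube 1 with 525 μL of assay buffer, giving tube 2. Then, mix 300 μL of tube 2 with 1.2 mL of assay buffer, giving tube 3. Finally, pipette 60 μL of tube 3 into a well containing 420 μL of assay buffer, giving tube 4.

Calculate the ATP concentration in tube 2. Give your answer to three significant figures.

0.0586 μM

Step 1: 1.5 mL + 22.5 mL = 24 mL total → factor 24/1.5 = 16
Step 2: 75 μL + 525 μL = 600 μL total → factor 600/75 = 8
Dilution factor through tube 2 = 16 × 8 = 128
[tube 2] = 7.50 μM / 128 = 0.0586 μM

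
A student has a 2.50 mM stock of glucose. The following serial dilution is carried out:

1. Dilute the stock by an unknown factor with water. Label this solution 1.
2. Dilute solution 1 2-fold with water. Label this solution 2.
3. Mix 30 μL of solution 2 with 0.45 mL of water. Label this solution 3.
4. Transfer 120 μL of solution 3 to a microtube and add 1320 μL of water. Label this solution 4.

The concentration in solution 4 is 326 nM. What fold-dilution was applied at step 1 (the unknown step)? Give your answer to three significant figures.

20.0-fold

Step 1: unknown factor x
Step 2: 2-fold → factor 2
Step 3: 30 μL + 0.45 mL = 480 μL total → factor 480/30 = 16
Step 4: 120 μL + 1320 μL = 1440 μL total → factor 1440/120 = 12
Product of known-step factors = 384
Overall factor = 2.50 mM / (326 nM) = 7668.7
x = 7668.7 / 384 = 20.0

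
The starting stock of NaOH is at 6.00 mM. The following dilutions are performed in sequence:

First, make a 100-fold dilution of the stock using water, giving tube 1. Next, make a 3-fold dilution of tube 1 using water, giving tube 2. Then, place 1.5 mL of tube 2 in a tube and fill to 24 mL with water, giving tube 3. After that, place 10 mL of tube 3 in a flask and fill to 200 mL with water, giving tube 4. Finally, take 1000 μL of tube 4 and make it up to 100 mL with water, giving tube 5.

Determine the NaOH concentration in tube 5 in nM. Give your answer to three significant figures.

0.625 nM

Step 1: 100-fold → factor 100
Step 2: 3-fold → factor 3
Step 3: 1.5 mL brought to 24 mL → factor 24/1.5 = 16
Step 4: 10 mL brought to 200 mL → factor 200/10 = 20
Step 5: 1000 μL brought to 100 mL → factor 1 × 10^5/1000 = 100
Overall dilution factor = 100 × 3 × 16 × 20 × 100 = 9.6 × 10^6
Final = 6.00 mM / 9.6 × 10^6 = 6.250 × 10^-7 mM = 0.625 nM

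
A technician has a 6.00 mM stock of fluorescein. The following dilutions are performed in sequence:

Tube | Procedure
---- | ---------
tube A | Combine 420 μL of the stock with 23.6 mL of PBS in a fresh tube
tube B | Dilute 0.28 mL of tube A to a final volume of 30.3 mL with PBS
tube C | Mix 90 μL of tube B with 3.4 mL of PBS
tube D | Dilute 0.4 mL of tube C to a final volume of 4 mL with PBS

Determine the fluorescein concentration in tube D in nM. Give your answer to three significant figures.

Step 1: 420 μL + 23.6 mL = 24020 μL total → factor 24020/420 = 57.19
Step 2: 0.28 mL brought to 30.3 mL → factor 30.3/0.28 = 108.21
Step 3: 90 μL + 3.4 mL = 3490 μL total → factor 3490/90 = 38.778
Step 4: 0.4 mL brought to 4 mL → factor 4/0.4 = 10
Overall dilution factor = 57.19 × 108.21 × 38.778 × 10 = 2.3999 × 10^6
Final = 6.00 mM / 2.3999 × 10^6 = 2.500 × 10^-6 mM = 2.50 nM

2.50 nM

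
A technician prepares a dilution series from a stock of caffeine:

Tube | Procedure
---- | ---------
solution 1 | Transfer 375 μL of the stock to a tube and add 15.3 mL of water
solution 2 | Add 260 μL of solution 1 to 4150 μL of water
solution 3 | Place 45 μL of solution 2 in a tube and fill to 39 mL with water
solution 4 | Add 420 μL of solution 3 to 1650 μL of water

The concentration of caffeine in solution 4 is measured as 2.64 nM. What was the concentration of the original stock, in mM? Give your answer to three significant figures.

8.00 mM

Step 1: 375 μL + 15.3 mL = 15675 μL total → factor 15675/375 = 41.8
Step 2: 260 μL + 4150 μL = 4410 μL total → factor 4410/260 = 16.962
Step 3: 45 μL brought to 39 mL → factor 39000/45 = 866.67
Step 4: 420 μL + 1650 μL = 2070 μL total → factor 2070/420 = 4.9286
Overall dilution factor = 41.8 × 16.962 × 866.67 × 4.9286 = 3.0284 × 10^6
Stock = 2.64 nM × 3.0284 × 10^6 = 7.995 × 10^6 nM = 8.00 mM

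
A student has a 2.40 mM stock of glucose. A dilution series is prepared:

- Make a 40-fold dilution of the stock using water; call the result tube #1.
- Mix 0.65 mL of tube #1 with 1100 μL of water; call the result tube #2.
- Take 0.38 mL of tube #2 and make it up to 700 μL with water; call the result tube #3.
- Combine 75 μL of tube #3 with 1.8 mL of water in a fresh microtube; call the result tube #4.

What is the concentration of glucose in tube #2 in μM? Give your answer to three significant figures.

22.3 μM

Step 1: 40-fold → factor 40
Step 2: 0.65 mL + 1100 μL = 1.75 mL total → factor 1.75/0.65 = 2.6923
Dilution factor through tube #2 = 40 × 2.6923 = 107.69
[tube #2] = 2.40 mM / 107.69 = 0.02229 mM = 22.3 μM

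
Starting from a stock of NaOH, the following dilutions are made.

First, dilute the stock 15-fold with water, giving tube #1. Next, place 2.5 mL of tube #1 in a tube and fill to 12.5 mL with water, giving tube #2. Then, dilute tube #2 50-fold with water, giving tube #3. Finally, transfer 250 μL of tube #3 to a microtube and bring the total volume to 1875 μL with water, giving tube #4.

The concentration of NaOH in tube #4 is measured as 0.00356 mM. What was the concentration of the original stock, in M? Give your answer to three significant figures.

Step 1: 15-fold → factor 15
Step 2: 2.5 mL brought to 12.5 mL → factor 12.5/2.5 = 5
Step 3: 50-fold → factor 50
Step 4: 250 μL brought to 1875 μL → factor 1875/250 = 7.5
Overall dilution factor = 15 × 5 × 50 × 7.5 = 28125
Stock = 0.00356 mM × 28125 = 100.1 mM = 0.100 M

0.100 M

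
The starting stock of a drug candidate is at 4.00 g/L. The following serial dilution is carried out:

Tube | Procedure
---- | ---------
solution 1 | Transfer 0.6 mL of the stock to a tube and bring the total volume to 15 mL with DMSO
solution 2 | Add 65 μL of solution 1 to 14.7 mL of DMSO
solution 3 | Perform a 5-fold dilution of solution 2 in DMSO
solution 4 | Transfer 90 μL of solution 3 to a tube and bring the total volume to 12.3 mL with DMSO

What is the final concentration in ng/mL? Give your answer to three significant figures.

1.03 ng/mL

Step 1: 0.6 mL brought to 15 mL → factor 15/0.6 = 25
Step 2: 65 μL + 14.7 mL = 14765 μL total → factor 14765/65 = 227.15
Step 3: 5-fold → factor 5
Step 4: 90 μL brought to 12.3 mL → factor 12300/90 = 136.67
Overall dilution factor = 25 × 227.15 × 5 × 136.67 = 3.8805 × 10^6
Final = 4.00 g/L / 3.8805 × 10^6 = 1.031 × 10^-6 g/L = 1.03 ng/mL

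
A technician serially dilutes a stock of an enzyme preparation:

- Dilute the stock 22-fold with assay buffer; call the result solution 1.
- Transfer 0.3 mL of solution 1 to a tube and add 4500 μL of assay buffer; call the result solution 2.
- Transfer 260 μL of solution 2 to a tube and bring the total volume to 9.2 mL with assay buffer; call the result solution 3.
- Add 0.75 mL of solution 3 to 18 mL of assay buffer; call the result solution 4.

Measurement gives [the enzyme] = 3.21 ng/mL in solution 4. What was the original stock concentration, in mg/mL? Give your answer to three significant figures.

1.00 mg/mL

Step 1: 22-fold → factor 22
Step 2: 0.3 mL + 4500 μL = 4.8 mL total → factor 4.8/0.3 = 16
Step 3: 260 μL brought to 9.2 mL → factor 9200/260 = 35.385
Step 4: 0.75 mL + 18 mL = 18.75 mL total → factor 18.75/0.75 = 25
Overall dilution factor = 22 × 16 × 35.385 × 25 = 3.1138 × 10^5
Stock = 3.21 ng/mL × 3.1138 × 10^5 = 9.995 × 10^5 ng/mL = 1.00 mg/mL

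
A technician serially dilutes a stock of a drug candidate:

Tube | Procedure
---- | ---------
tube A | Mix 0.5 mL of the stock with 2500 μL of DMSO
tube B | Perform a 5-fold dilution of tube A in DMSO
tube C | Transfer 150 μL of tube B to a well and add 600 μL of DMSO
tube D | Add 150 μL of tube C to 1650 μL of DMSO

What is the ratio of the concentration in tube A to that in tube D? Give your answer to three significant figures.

Step 1: 0.5 mL + 2500 μL = 3 mL total → factor 3/0.5 = 6
Step 2: 5-fold → factor 5
Step 3: 150 μL + 600 μL = 750 μL total → factor 750/150 = 5
Step 4: 150 μL + 1650 μL = 1800 μL total → factor 1800/150 = 12
Dilution factor to tube A = 6; to tube D = 1800
[tube A]/[tube D] = (factor to tube D)/(factor to tube A) = 1800/6 = 300

300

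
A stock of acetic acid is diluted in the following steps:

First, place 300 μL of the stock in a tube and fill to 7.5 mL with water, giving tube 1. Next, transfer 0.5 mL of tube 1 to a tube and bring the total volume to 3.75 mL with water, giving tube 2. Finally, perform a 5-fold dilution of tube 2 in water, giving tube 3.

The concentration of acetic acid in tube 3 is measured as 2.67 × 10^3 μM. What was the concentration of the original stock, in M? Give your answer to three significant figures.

2.50 M

Step 1: 300 μL brought to 7.5 mL → factor 7500/300 = 25
Step 2: 0.5 mL brought to 3.75 mL → factor 3.75/0.5 = 7.5
Step 3: 5-fold → factor 5
Overall dilution factor = 25 × 7.5 × 5 = 937.5
Stock = 2.67 × 10^3 μM × 937.5 = 2.503 × 10^6 μM = 2.50 M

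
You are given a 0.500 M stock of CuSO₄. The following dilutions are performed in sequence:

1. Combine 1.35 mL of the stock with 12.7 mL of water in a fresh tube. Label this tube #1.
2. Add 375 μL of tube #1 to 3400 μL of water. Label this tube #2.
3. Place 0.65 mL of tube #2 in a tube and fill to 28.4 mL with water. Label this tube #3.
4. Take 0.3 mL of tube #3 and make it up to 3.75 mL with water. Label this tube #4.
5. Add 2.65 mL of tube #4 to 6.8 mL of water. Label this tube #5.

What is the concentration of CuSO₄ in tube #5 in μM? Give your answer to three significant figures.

Step 1: 1.35 mL + 12.7 mL = 14.05 mL total → factor 14.05/1.35 = 10.407
Step 2: 375 μL + 3400 μL = 3775 μL total → factor 3775/375 = 10.067
Step 3: 0.65 mL brought to 28.4 mL → factor 28.4/0.65 = 43.692
Step 4: 0.3 mL brought to 3.75 mL → factor 3.75/0.3 = 12.5
Step 5: 2.65 mL + 6.8 mL = 9.45 mL total → factor 9.45/2.65 = 3.566
Overall dilution factor = 10.407 × 10.067 × 43.692 × 12.5 × 3.566 = 2.0405 × 10^5
Final = 0.500 M / 2.0405 × 10^5 = 2.450 × 10^-6 M = 2.45 μM

2.45 μM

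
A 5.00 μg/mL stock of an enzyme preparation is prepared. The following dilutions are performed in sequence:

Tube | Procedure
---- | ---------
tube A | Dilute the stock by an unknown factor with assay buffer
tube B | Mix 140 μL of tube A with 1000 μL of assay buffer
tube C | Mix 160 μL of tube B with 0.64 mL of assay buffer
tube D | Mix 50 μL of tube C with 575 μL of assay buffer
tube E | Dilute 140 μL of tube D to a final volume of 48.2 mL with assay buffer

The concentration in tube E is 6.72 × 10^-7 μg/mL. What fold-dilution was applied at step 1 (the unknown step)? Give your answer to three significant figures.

Step 1: unknown factor x
Step 2: 140 μL + 1000 μL = 1140 μL total → factor 1140/140 = 8.1429
Step 3: 160 μL + 0.64 mL = 800 μL total → factor 800/160 = 5
Step 4: 50 μL + 575 μL = 625 μL total → factor 625/50 = 12.5
Step 5: 140 μL brought to 48.2 mL → factor 48200/140 = 344.29
Product of known-step factors = 1.7522 × 10^5
Overall factor = 5.00 μg/mL / (6.72 × 10^-7 μg/mL) = 7.4405 × 10^6
x = 7.4405 × 10^6 / 1.7522 × 10^5 = 42.5

42.5-fold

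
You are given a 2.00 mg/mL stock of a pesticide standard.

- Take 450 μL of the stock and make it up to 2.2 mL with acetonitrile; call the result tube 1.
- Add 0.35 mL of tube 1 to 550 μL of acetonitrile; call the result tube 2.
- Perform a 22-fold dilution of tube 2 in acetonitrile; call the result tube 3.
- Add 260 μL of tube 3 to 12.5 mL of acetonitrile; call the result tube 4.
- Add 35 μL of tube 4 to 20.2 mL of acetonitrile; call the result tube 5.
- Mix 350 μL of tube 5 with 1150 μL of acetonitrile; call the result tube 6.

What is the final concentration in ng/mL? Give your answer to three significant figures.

0.0595 ng/mL

Step 1: 450 μL brought to 2.2 mL → factor 2200/450 = 4.8889
Step 2: 0.35 mL + 550 μL = 0.9 mL total → factor 0.9/0.35 = 2.5714
Step 3: 22-fold → factor 22
Step 4: 260 μL + 12.5 mL = 12760 μL total → factor 12760/260 = 49.077
Step 5: 35 μL + 20.2 mL = 20235 μL total → factor 20235/35 = 578.14
Step 6: 350 μL + 1150 μL = 1500 μL total → factor 1500/350 = 4.2857
Overall dilution factor = 4.8889 × 2.5714 × 22 × 49.077 × 578.14 × 4.2857 = 3.3631 × 10^7
Final = 2.00 mg/mL / 3.3631 × 10^7 = 5.947 × 10^-8 mg/mL = 0.0595 ng/mL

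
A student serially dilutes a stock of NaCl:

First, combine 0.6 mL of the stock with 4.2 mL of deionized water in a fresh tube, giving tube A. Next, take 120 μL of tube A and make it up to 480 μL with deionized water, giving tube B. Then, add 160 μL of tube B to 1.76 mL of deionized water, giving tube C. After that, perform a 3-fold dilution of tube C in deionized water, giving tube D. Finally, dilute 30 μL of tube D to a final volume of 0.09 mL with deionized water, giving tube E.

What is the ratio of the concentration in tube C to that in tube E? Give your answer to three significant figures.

9.00

Step 1: 0.6 mL + 4.2 mL = 4.8 mL total → factor 4.8/0.6 = 8
Step 2: 120 μL brought to 480 μL → factor 480/120 = 4
Step 3: 160 μL + 1.76 mL = 1920 μL total → factor 1920/160 = 12
Step 4: 3-fold → factor 3
Step 5: 30 μL brought to 0.09 mL → factor 90/30 = 3
Dilution factor to tube C = 384; to tube E = 3456
[tube C]/[tube E] = (factor to tube E)/(factor to tube C) = 3456/384 = 9.00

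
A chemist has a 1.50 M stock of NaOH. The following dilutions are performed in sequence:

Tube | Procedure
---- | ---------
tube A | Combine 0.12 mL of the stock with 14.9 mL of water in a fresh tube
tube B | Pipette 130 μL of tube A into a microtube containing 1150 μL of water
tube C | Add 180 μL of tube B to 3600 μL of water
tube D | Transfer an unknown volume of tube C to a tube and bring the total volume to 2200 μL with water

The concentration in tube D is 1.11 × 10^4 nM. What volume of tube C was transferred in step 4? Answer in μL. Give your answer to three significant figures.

Step 1: 0.12 mL + 14.9 mL = 15.02 mL total → factor 15.02/0.12 = 125.17
Step 2: 130 μL + 1150 μL = 1280 μL total → factor 1280/130 = 9.8462
Step 3: 180 μL + 3600 μL = 3780 μL total → factor 3780/180 = 21
Step 4: v brought to 2200 μL → factor = 2200 μL/v
Product of known-step factors = 25881
Overall factor = 1.50 M / (1.11 × 10^4 nM) = 1.3514 × 10^5
Step-4 factor = 1.3514 × 10^5 / 25881 = 5.2215
v = 2200 μL / 5.2215 = 421 μL

421 μL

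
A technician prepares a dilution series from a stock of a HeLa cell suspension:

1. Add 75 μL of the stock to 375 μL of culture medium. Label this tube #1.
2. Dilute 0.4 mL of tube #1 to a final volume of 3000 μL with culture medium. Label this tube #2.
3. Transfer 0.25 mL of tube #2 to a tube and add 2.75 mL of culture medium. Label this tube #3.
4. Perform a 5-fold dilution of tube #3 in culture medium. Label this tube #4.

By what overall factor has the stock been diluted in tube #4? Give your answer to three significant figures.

2.70 × 10^3

Step 1: 75 μL + 375 μL = 450 μL total → factor 450/75 = 6
Step 2: 0.4 mL brought to 3000 μL → factor 3/0.4 = 7.5
Step 3: 0.25 mL + 2.75 mL = 3 mL total → factor 3/0.25 = 12
Step 4: 5-fold → factor 5
Overall dilution factor = 6 × 7.5 × 12 × 5 = 2700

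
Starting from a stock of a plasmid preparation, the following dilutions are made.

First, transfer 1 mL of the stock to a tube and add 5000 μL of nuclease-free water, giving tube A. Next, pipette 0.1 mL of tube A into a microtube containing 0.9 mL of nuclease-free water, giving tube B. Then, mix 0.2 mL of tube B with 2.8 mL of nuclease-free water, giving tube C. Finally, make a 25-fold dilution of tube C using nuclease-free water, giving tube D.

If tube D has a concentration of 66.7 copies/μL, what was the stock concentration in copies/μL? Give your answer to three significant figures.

Step 1: 1 mL + 5000 μL = 6 mL total → factor 6/1 = 6
Step 2: 0.1 mL + 0.9 mL = 1 mL total → factor 1/0.1 = 10
Step 3: 0.2 mL + 2.8 mL = 3 mL total → factor 3/0.2 = 15
Step 4: 25-fold → factor 25
Overall dilution factor = 6 × 10 × 15 × 25 = 22500
Stock = 66.7 copies/μL × 22500 = 1.50 × 10^6 copies/μL

1.50 × 10^6 copies/μL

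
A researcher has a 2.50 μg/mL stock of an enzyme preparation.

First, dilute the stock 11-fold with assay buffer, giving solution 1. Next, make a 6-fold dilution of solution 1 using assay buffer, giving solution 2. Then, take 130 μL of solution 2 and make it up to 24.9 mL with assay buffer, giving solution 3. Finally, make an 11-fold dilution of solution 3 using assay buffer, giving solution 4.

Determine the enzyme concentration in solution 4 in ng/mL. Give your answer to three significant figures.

Step 1: 11-fold → factor 11
Step 2: 6-fold → factor 6
Step 3: 130 μL brought to 24.9 mL → factor 24900/130 = 191.54
Step 4: 11-fold → factor 11
Overall dilution factor = 11 × 6 × 191.54 × 11 = 1.3906 × 10^5
Final = 2.50 μg/mL / 1.3906 × 10^5 = 1.798 × 10^-5 μg/mL = 0.0180 ng/mL

0.0180 ng/mL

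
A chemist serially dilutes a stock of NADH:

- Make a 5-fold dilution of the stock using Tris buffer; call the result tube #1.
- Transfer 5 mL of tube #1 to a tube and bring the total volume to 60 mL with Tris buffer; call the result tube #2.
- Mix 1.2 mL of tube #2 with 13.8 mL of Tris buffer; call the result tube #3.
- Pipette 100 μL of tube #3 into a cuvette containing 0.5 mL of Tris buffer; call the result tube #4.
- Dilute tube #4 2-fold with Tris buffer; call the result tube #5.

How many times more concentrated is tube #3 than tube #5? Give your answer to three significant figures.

Step 1: 5-fold → factor 5
Step 2: 5 mL brought to 60 mL → factor 60/5 = 12
Step 3: 1.2 mL + 13.8 mL = 15 mL total → factor 15/1.2 = 12.5
Step 4: 100 μL + 0.5 mL = 600 μL total → factor 600/100 = 6
Step 5: 2-fold → factor 2
Dilution factor to tube #3 = 750; to tube #5 = 9000
[tube #3]/[tube #5] = (factor to tube #5)/(factor to tube #3) = 9000/750 = 12.0

12.0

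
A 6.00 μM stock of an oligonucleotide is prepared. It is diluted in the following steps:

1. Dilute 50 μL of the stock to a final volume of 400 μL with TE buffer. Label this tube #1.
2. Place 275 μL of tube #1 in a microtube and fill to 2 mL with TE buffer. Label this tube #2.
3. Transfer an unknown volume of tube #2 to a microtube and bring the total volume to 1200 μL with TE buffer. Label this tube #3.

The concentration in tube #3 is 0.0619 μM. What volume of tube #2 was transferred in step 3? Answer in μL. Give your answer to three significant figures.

720 μL

Step 1: 50 μL brought to 400 μL → factor 400/50 = 8
Step 2: 275 μL brought to 2 mL → factor 2000/275 = 7.2727
Step 3: v brought to 1200 μL → factor = 1200 μL/v
Product of known-step factors = 58.182
Overall factor = 6.00 μM / (0.0619 μM) = 96.931
Step-3 factor = 96.931 / 58.182 = 1.666
v = 1200 μL / 1.666 = 720 μL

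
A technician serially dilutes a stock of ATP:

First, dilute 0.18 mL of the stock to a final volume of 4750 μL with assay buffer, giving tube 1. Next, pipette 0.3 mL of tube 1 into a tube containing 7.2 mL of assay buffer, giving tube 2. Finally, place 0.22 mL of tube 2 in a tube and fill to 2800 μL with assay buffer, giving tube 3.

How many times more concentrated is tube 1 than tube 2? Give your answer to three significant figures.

25.0

Step 1: 0.18 mL brought to 4750 μL → factor 4.75/0.18 = 26.389
Step 2: 0.3 mL + 7.2 mL = 7.5 mL total → factor 7.5/0.3 = 25
Dilution factor to tube 1 = 26.389; to tube 2 = 659.72
[tube 1]/[tube 2] = (factor to tube 2)/(factor to tube 1) = 659.72/26.389 = 25.0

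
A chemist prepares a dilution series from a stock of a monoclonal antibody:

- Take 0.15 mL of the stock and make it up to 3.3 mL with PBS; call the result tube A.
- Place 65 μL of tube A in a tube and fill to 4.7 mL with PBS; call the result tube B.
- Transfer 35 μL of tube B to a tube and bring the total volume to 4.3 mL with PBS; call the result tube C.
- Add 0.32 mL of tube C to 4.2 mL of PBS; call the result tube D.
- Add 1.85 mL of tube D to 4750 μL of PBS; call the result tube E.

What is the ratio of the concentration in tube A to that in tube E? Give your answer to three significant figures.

4.48 × 10^5

Step 1: 0.15 mL brought to 3.3 mL → factor 3.3/0.15 = 22
Step 2: 65 μL brought to 4.7 mL → factor 4700/65 = 72.308
Step 3: 35 μL brought to 4.3 mL → factor 4300/35 = 122.86
Step 4: 0.32 mL + 4.2 mL = 4.52 mL total → factor 4.52/0.32 = 14.125
Step 5: 1.85 mL + 4750 μL = 6.6 mL total → factor 6.6/1.85 = 3.5676
Dilution factor to tube A = 22; to tube E = 9.8485 × 10^6
[tube A]/[tube E] = (factor to tube E)/(factor to tube A) = 9.8485 × 10^6/22 = 4.48 × 10^5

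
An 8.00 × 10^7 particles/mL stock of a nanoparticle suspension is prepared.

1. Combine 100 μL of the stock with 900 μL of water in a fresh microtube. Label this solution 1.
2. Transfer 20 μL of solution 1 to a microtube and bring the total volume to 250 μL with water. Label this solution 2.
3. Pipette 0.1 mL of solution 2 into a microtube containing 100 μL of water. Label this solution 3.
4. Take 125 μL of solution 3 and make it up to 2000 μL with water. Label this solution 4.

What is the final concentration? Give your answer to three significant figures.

2.00 × 10^4 particles/mL

Step 1: 100 μL + 900 μL = 1000 μL total → factor 1000/100 = 10
Step 2: 20 μL brought to 250 μL → factor 250/20 = 12.5
Step 3: 0.1 mL + 100 μL = 0.2 mL total → factor 0.2/0.1 = 2
Step 4: 125 μL brought to 2000 μL → factor 2000/125 = 16
Overall dilution factor = 10 × 12.5 × 2 × 16 = 4000
Final = 8.00 × 10^7 particles/mL / 4000 = 2.00 × 10^4 particles/mL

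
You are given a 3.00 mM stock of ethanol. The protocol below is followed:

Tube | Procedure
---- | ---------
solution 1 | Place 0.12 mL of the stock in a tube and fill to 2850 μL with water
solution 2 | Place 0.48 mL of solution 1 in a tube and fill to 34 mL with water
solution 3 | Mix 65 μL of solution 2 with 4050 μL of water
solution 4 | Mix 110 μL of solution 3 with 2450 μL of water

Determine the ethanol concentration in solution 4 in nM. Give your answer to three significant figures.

Step 1: 0.12 mL brought to 2850 μL → factor 2.85/0.12 = 23.75
Step 2: 0.48 mL brought to 34 mL → factor 34/0.48 = 70.833
Step 3: 65 μL + 4050 μL = 4115 μL total → factor 4115/65 = 63.308
Step 4: 110 μL + 2450 μL = 2560 μL total → factor 2560/110 = 23.273
Overall dilution factor = 23.75 × 70.833 × 63.308 × 23.273 = 2.4786 × 10^6
Final = 3.00 mM / 2.4786 × 10^6 = 1.210 × 10^-6 mM = 1.21 nM

1.21 nM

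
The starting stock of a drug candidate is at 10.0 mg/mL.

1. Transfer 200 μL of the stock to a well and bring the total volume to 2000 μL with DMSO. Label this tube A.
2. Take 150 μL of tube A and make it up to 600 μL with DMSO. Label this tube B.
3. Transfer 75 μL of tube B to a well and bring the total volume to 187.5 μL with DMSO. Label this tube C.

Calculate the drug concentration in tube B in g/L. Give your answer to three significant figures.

Step 1: 200 μL brought to 2000 μL → factor 2000/200 = 10
Step 2: 150 μL brought to 600 μL → factor 600/150 = 4
Dilution factor through tube B = 10 × 4 = 40
[tube B] = 10.0 mg/mL / 40 = 0.2500 mg/mL = 0.250 g/L

0.250 g/L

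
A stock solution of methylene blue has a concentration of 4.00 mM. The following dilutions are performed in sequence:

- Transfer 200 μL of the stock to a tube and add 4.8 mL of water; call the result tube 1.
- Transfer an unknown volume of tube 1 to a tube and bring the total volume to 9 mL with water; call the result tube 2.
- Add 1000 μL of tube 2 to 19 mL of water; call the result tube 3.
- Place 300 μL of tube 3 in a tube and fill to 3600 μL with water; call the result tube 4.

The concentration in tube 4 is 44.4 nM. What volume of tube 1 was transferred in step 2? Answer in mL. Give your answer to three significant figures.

0.599 mL

Step 1: 200 μL + 4.8 mL = 5000 μL total → factor 5000/200 = 25
Step 2: v brought to 9 mL → factor = 9 mL/v
Step 3: 1000 μL + 19 mL = 20000 μL total → factor 20000/1000 = 20
Step 4: 300 μL brought to 3600 μL → factor 3600/300 = 12
Product of known-step factors = 6000
Overall factor = 4.00 mM / (44.4 nM) = 90090
Step-2 factor = 90090 / 6000 = 15.015
v = 9 mL / 15.015 = 0.599 mL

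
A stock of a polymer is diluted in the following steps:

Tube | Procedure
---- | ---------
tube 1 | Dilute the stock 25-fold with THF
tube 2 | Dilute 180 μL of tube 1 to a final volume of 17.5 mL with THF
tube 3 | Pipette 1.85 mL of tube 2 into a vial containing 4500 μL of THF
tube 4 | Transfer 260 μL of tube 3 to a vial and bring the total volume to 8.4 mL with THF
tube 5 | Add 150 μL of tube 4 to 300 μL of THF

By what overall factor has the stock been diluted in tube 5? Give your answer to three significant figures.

8.09 × 10^5

Step 1: 25-fold → factor 25
Step 2: 180 μL brought to 17.5 mL → factor 17500/180 = 97.222
Step 3: 1.85 mL + 4500 μL = 6.35 mL total → factor 6.35/1.85 = 3.4324
Step 4: 260 μL brought to 8.4 mL → factor 8400/260 = 32.308
Step 5: 150 μL + 300 μL = 450 μL total → factor 450/150 = 3
Overall dilution factor = 25 × 97.222 × 3.4324 × 32.308 × 3 = 8.086 × 10^5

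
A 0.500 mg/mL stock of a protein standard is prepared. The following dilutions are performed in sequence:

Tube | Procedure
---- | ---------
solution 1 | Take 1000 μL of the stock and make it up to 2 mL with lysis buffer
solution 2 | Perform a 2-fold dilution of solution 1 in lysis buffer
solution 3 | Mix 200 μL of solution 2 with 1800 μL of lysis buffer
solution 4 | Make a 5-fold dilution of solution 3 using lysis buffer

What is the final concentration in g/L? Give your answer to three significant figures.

0.00250 g/L

Step 1: 1000 μL brought to 2 mL → factor 2000/1000 = 2
Step 2: 2-fold → factor 2
Step 3: 200 μL + 1800 μL = 2000 μL total → factor 2000/200 = 10
Step 4: 5-fold → factor 5
Overall dilution factor = 2 × 2 × 10 × 5 = 200
Final = 0.500 mg/mL / 200 = 0.002500 mg/mL = 0.00250 g/L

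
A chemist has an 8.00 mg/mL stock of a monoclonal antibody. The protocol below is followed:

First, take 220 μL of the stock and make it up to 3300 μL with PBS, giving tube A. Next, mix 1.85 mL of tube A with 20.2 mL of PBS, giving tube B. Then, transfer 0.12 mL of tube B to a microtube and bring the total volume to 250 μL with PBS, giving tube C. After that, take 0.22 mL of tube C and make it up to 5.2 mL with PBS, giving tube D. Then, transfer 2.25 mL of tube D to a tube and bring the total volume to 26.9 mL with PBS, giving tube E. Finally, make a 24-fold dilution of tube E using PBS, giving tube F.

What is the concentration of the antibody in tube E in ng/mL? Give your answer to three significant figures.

Step 1: 220 μL brought to 3300 μL → factor 3300/220 = 15
Step 2: 1.85 mL + 20.2 mL = 22.05 mL total → factor 22.05/1.85 = 11.919
Step 3: 0.12 mL brought to 250 μL → factor 0.25/0.12 = 2.0833
Step 4: 0.22 mL brought to 5.2 mL → factor 5.2/0.22 = 23.636
Step 5: 2.25 mL brought to 26.9 mL → factor 26.9/2.25 = 11.956
Dilution factor through tube E = 15 × 11.919 × 2.0833 × 23.636 × 11.956 = 1.0525 × 10^5
[tube E] = 8.00 mg/mL / 1.0525 × 10^5 = 7.601 × 10^-5 mg/mL = 76.0 ng/mL

76.0 ng/mL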